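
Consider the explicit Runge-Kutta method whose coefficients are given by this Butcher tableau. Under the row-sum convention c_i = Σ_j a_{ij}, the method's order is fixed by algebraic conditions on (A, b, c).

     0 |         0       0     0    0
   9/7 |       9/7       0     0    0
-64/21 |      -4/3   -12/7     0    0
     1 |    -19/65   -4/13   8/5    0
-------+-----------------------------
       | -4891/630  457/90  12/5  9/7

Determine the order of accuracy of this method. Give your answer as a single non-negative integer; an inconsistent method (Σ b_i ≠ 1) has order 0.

b = (-4891/630, 457/90, 12/5, 9/7)
c = (0, 9/7, -64/21, 1)
Ac = (0, 0, -108/49, -1028/195)
Σ b_i: (-4891/630)·1 + 457/90·1 + 12/5·1 + 9/7·1 = 1 ✓
b·c: 457/90·9/7 + 12/5·(-64/21) + 9/7·1 = 1/2 ✓
b·c²: 457/90·81/49 + 12/5·4096/441 + 9/7·1 = 46997/1470 ≠ 1/3 ⇒ order 2.
b·Ac: 12/5·(-108/49) + 9/7·(-1028/195) = -38436/3185 ≠ 1/6

2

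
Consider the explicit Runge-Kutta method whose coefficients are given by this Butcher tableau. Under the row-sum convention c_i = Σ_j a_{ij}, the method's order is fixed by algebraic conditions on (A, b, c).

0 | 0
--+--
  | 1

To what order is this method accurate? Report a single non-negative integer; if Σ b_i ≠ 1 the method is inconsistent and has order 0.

b = (1)
c = (0)
Σ b_i: 1·1 = 1 ✓; 1 stage ⇒ order 1.

1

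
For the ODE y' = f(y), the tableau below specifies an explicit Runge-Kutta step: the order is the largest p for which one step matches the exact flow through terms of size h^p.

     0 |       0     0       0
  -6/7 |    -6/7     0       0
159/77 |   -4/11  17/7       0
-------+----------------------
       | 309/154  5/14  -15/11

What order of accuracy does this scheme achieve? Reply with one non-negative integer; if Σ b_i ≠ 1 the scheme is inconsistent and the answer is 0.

1

b = (309/154, 5/14, -15/11)
c = (0, -6/7, 159/77)
Ac = (0, 0, -102/49)
Σ b_i: 309/154·1 + 5/14·1 + (-15/11)·1 = 1 ✓
b·c: 5/14·(-6/7) + (-15/11)·159/77 = -18510/5929 ≠ 1/2 ⇒ order 1.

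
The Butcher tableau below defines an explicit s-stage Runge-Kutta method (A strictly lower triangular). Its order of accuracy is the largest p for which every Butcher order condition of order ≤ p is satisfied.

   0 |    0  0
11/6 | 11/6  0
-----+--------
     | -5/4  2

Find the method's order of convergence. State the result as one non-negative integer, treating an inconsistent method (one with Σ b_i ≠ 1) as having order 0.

0

b = (-5/4, 2)
c = (0, 11/6)
Σ b_i: (-5/4)·1 + 2·1 = 3/4 ≠ 1 ⇒ order 0.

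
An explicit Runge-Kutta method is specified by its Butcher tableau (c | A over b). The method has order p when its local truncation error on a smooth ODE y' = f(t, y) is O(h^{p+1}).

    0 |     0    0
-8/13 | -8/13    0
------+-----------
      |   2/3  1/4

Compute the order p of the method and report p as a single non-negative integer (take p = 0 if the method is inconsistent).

b = (2/3, 1/4)
c = (0, -8/13)
Σ b_i: 2/3·1 + 1/4·1 = 11/12 ≠ 1 ⇒ order 0.

0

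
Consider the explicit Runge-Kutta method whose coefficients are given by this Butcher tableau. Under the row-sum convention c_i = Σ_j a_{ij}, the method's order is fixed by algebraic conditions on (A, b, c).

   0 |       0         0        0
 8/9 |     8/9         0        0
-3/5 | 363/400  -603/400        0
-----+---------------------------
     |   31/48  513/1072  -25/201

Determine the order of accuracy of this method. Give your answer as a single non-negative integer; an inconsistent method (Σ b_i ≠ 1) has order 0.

3

b = (31/48, 513/1072, -25/201)
c = (0, 8/9, -3/5)
Ac = (0, 0, -67/50)
Σ b_i: 31/48·1 + 513/1072·1 + (-25/201)·1 = 1 ✓
b·c: 513/1072·8/9 + (-25/201)·(-3/5) = 1/2 ✓
b·c²: 513/1072·64/81 + (-25/201)·9/25 = 1/3 ✓
b·Ac: (-25/201)·(-67/50) = 1/6 ✓; 3 stages ⇒ order 3.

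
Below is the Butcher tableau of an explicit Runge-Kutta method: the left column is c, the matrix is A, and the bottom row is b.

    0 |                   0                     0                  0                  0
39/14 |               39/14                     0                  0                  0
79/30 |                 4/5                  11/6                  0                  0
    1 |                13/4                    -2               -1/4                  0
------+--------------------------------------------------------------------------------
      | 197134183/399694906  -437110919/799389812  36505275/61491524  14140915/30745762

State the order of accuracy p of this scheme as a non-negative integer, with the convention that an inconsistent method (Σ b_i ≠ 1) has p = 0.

3

b = (197134183/399694906, -437110919/799389812, 36505275/61491524, 14140915/30745762)
c = (0, 39/14, 79/30, 1)
Ac = (0, 0, 143/28, -5233/840)
Σ b_i: 197134183/399694906·1 + (-437110919/799389812)·1 + 36505275/61491524·1 + 14140915/30745762·1 = 1 ✓
b·c: (-437110919/799389812)·39/14 + 36505275/61491524·79/30 + 14140915/30745762·1 = 1/2 ✓
b·c²: (-437110919/799389812)·1521/196 + 36505275/61491524·6241/900 + 14140915/30745762·1 = 1/3 ✓
b·Ac: 36505275/61491524·143/28 + 14140915/30745762·(-5233/840) = 1/6 ✓
b·c³: (-437110919/799389812)·59319/2744 + 36505275/61491524·493039/27000 + 14140915/30745762·1 = -10073161073/19369830060 ≠ 1/4 ⇒ order 3.
b·(c∘Ac): 36505275/61491524·11297/840 + 14140915/30745762·(-5233/840) = 7554322151/1475796576 ≠ 1/8
b·Ac²: 36505275/61491524·5577/392 + 14140915/30745762·(-3043609/176400) = 9886841213/19369830060 ≠ 1/12
b·A²c: 14140915/30745762·(-143/112) = -2022150845/3443525344 ≠ 1/24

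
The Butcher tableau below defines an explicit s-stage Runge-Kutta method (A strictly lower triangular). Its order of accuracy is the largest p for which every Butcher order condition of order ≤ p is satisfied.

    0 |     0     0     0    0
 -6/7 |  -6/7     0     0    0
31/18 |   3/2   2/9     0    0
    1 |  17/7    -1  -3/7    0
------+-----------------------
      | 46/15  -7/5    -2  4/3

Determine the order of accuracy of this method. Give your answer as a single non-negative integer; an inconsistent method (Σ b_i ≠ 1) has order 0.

b = (46/15, -7/5, -2, 4/3)
c = (0, -6/7, 31/18, 1)
Ac = (0, 0, -4/21, 5/42)
Σ b_i: 46/15·1 + (-7/5)·1 + (-2)·1 + 4/3·1 = 1 ✓
b·c: (-7/5)·(-6/7) + (-2)·31/18 + 4/3·1 = -41/45 ≠ 1/2 ⇒ order 1.

1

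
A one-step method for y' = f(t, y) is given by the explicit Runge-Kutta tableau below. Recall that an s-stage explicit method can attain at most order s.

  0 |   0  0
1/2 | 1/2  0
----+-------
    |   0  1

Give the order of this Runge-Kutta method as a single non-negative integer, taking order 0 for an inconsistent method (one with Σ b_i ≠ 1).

2

b = (0, 1)
c = (0, 1/2)
Σ b_i: 1·1 = 1 ✓
b·c: 1·1/2 = 1/2 ✓; 2 stages ⇒ order 2.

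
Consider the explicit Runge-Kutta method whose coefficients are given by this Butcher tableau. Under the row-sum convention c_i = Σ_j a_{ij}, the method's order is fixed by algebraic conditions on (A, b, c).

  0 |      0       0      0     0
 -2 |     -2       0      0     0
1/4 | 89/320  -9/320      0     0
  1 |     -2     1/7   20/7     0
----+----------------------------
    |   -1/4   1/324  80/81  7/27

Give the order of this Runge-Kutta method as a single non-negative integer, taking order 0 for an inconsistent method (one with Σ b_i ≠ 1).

4

b = (-1/4, 1/324, 80/81, 7/27)
c = (0, -2, 1/4, 1)
Ac = (0, 0, 9/160, 3/7)
Σ b_i: (-1/4)·1 + 1/324·1 + 80/81·1 + 7/27·1 = 1 ✓
b·c: 1/324·(-2) + 80/81·1/4 + 7/27·1 = 1/2 ✓
b·c²: 1/324·4 + 80/81·1/16 + 7/27·1 = 1/3 ✓
b·Ac: 80/81·9/160 + 7/27·3/7 = 1/6 ✓
b·c³: 1/324·(-8) + 80/81·1/64 + 7/27·1 = 1/4 ✓
b·(c∘Ac): 80/81·9/640 + 7/27·3/7 = 1/8 ✓
b·Ac²: 80/81·(-9/80) + 7/27·3/4 = 1/12 ✓
b·A²c: 7/27·9/56 = 1/24 ✓; 4 stages ⇒ order 4.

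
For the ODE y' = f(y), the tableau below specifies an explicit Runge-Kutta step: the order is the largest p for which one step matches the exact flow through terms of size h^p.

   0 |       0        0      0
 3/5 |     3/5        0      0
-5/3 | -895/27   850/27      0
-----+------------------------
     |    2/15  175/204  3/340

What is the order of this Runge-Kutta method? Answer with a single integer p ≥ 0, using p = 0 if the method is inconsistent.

b = (2/15, 175/204, 3/340)
c = (0, 3/5, -5/3)
Ac = (0, 0, 170/9)
Σ b_i: 2/15·1 + 175/204·1 + 3/340·1 = 1 ✓
b·c: 175/204·3/5 + 3/340·(-5/3) = 1/2 ✓
b·c²: 175/204·9/25 + 3/340·25/9 = 1/3 ✓
b·Ac: 3/340·170/9 = 1/6 ✓; 3 stages ⇒ order 3.

3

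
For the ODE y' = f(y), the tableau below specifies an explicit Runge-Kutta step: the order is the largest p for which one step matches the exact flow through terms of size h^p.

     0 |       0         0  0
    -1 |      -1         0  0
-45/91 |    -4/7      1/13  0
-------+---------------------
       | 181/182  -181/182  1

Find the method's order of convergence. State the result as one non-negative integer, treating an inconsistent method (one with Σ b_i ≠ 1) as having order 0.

b = (181/182, -181/182, 1)
c = (0, -1, -45/91)
Ac = (0, 0, -1/13)
Σ b_i: 181/182·1 + (-181/182)·1 + 1·1 = 1 ✓
b·c: (-181/182)·(-1) + 1·(-45/91) = 1/2 ✓
b·c²: (-181/182)·1 + 1·2025/8281 = -12421/16562 ≠ 1/3 ⇒ order 2.
b·Ac: 1·(-1/13) = -1/13 ≠ 1/6

2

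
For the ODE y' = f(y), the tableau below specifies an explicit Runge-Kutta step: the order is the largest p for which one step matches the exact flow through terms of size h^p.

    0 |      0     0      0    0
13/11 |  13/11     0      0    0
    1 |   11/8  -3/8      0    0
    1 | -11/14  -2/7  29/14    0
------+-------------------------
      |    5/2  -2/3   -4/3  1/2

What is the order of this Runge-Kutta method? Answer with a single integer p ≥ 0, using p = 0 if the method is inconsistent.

b = (5/2, -2/3, -4/3, 1/2)
c = (0, 13/11, 1, 1)
Ac = (0, 0, -39/88, 267/154)
Σ b_i: 5/2·1 + (-2/3)·1 + (-4/3)·1 + 1/2·1 = 1 ✓
b·c: (-2/3)·13/11 + (-4/3)·1 + 1/2·1 = -107/66 ≠ 1/2 ⇒ order 1.

1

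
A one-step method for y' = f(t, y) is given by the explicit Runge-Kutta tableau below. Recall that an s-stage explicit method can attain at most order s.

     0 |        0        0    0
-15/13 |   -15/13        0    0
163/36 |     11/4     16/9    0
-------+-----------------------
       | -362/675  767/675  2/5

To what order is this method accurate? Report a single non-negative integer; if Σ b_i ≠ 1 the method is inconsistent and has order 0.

b = (-362/675, 767/675, 2/5)
c = (0, -15/13, 163/36)
Ac = (0, 0, -80/39)
Σ b_i: (-362/675)·1 + 767/675·1 + 2/5·1 = 1 ✓
b·c: 767/675·(-15/13) + 2/5·163/36 = 1/2 ✓
b·c²: 767/675·225/169 + 2/5·26569/1296 = 409117/42120 ≠ 1/3 ⇒ order 2.
b·Ac: 2/5·(-80/39) = -32/39 ≠ 1/6

2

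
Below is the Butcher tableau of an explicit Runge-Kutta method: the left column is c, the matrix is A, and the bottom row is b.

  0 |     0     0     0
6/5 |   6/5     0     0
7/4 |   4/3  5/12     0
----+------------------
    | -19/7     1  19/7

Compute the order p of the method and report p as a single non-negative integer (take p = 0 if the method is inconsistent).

b = (-19/7, 1, 19/7)
c = (0, 6/5, 7/4)
Ac = (0, 0, 1/2)
Σ b_i: (-19/7)·1 + 1·1 + 19/7·1 = 1 ✓
b·c: 1·6/5 + 19/7·7/4 = 119/20 ≠ 1/2 ⇒ order 1.

1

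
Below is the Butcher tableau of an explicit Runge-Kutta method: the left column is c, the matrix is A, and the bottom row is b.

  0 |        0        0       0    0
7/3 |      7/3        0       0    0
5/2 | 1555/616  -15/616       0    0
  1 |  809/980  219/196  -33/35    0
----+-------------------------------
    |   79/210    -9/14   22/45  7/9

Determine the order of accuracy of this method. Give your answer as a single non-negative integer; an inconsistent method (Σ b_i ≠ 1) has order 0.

4

b = (79/210, -9/14, 22/45, 7/9)
c = (0, 7/3, 5/2, 1)
Ac = (0, 0, -5/88, 1/4)
Σ b_i: 79/210·1 + (-9/14)·1 + 22/45·1 + 7/9·1 = 1 ✓
b·c: (-9/14)·7/3 + 22/45·5/2 + 7/9·1 = 1/2 ✓
b·c²: (-9/14)·49/9 + 22/45·25/4 + 7/9·1 = 1/3 ✓
b·Ac: 22/45·(-5/88) + 7/9·1/4 = 1/6 ✓
b·c³: (-9/14)·343/27 + 22/45·125/8 + 7/9·1 = 1/4 ✓
b·(c∘Ac): 22/45·(-25/176) + 7/9·1/4 = 1/8 ✓
b·Ac²: 22/45·(-35/264) + 7/9·4/21 = 1/12 ✓
b·A²c: 7/9·3/56 = 1/24 ✓; 4 stages ⇒ order 4.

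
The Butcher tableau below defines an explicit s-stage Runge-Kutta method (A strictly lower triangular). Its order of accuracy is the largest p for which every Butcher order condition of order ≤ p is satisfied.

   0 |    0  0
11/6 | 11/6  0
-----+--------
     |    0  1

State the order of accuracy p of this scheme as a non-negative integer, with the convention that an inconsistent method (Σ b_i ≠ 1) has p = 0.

b = (0, 1)
c = (0, 11/6)
Σ b_i: 1·1 = 1 ✓
b·c: 1·11/6 = 11/6 ≠ 1/2 ⇒ order 1.

1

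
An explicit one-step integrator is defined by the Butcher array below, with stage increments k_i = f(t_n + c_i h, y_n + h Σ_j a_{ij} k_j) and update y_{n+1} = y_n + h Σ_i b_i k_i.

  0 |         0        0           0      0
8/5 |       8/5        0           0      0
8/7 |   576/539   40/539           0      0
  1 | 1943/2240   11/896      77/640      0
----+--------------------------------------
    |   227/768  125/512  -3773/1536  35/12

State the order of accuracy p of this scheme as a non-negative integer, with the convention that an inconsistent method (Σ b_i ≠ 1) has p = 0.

4

b = (227/768, 125/512, -3773/1536, 35/12)
c = (0, 8/5, 8/7, 1)
Ac = (0, 0, 64/539, 11/70)
Σ b_i: 227/768·1 + 125/512·1 + (-3773/1536)·1 + 35/12·1 = 1 ✓
b·c: 125/512·8/5 + (-3773/1536)·8/7 + 35/12·1 = 1/2 ✓
b·c²: 125/512·64/25 + (-3773/1536)·64/49 + 35/12·1 = 1/3 ✓
b·Ac: (-3773/1536)·64/539 + 35/12·11/70 = 1/6 ✓
b·c³: 125/512·512/125 + (-3773/1536)·512/343 + 35/12·1 = 1/4 ✓
b·(c∘Ac): (-3773/1536)·512/3773 + 35/12·11/70 = 1/8 ✓
b·Ac²: (-3773/1536)·512/2695 + 35/12·33/175 = 1/12 ✓
b·A²c: 35/12·1/70 = 1/24 ✓; 4 stages ⇒ order 4.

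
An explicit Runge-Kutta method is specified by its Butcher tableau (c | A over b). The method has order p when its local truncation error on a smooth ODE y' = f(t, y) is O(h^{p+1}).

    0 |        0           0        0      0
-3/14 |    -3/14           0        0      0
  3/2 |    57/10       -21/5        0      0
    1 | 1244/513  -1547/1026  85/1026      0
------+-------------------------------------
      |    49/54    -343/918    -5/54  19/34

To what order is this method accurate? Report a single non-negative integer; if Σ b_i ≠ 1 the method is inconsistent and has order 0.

b = (49/54, -343/918, -5/54, 19/34)
c = (0, -3/14, 3/2, 1)
Ac = (0, 0, 9/10, 17/38)
Σ b_i: 49/54·1 + (-343/918)·1 + (-5/54)·1 + 19/34·1 = 1 ✓
b·c: (-343/918)·(-3/14) + (-5/54)·3/2 + 19/34·1 = 1/2 ✓
b·c²: (-343/918)·9/196 + (-5/54)·9/4 + 19/34·1 = 1/3 ✓
b·Ac: (-5/54)·9/10 + 19/34·17/38 = 1/6 ✓
b·c³: (-343/918)·(-27/2744) + (-5/54)·27/8 + 19/34·1 = 1/4 ✓
b·(c∘Ac): (-5/54)·27/20 + 19/34·17/38 = 1/8 ✓
b·Ac²: (-5/54)·(-27/140) + 19/34·187/1596 = 1/12 ✓
b·A²c: 19/34·17/228 = 1/24 ✓; 4 stages ⇒ order 4.

4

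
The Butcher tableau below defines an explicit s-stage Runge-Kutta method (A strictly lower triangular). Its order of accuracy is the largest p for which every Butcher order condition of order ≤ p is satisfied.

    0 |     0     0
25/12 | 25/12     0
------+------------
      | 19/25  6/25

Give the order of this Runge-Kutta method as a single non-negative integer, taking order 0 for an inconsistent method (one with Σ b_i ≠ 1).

b = (19/25, 6/25)
c = (0, 25/12)
Σ b_i: 19/25·1 + 6/25·1 = 1 ✓
b·c: 6/25·25/12 = 1/2 ✓; 2 stages ⇒ order 2.

2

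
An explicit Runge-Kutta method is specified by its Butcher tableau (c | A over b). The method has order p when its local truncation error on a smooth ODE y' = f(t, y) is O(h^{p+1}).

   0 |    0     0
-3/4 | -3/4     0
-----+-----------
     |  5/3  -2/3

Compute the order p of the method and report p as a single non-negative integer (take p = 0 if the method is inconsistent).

b = (5/3, -2/3)
c = (0, -3/4)
Σ b_i: 5/3·1 + (-2/3)·1 = 1 ✓
b·c: (-2/3)·(-3/4) = 1/2 ✓; 2 stages ⇒ order 2.

2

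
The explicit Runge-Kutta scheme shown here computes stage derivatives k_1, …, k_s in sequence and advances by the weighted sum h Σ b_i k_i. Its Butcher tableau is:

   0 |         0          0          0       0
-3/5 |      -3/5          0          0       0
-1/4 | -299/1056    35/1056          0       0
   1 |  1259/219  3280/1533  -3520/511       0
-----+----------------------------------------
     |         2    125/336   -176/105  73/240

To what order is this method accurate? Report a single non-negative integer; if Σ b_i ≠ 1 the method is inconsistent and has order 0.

4

b = (2, 125/336, -176/105, 73/240)
c = (0, -3/5, -1/4, 1)
Ac = (0, 0, -7/352, 32/73)
Σ b_i: 2·1 + 125/336·1 + (-176/105)·1 + 73/240·1 = 1 ✓
b·c: 125/336·(-3/5) + (-176/105)·(-1/4) + 73/240·1 = 1/2 ✓
b·c²: 125/336·9/25 + (-176/105)·1/16 + 73/240·1 = 1/3 ✓
b·Ac: (-176/105)·(-7/352) + 73/240·32/73 = 1/6 ✓
b·c³: 125/336·(-27/125) + (-176/105)·(-1/64) + 73/240·1 = 1/4 ✓
b·(c∘Ac): (-176/105)·7/1408 + 73/240·32/73 = 1/8 ✓
b·Ac²: (-176/105)·21/1760 + 73/240·124/365 = 1/12 ✓
b·A²c: 73/240·10/73 = 1/24 ✓; 4 stages ⇒ order 4.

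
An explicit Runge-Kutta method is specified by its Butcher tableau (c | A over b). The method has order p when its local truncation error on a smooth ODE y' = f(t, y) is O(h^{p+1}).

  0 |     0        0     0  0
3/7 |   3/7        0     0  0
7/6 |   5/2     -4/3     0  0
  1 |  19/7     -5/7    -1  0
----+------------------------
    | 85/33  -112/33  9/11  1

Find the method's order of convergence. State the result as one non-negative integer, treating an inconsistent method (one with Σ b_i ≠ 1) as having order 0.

b = (85/33, -112/33, 9/11, 1)
c = (0, 3/7, 7/6, 1)
Ac = (0, 0, -4/7, -433/294)
Σ b_i: 85/33·1 + (-112/33)·1 + 9/11·1 + 1·1 = 1 ✓
b·c: (-112/33)·3/7 + 9/11·7/6 + 1·1 = 1/2 ✓
b·c²: (-112/33)·9/49 + 9/11·49/36 + 1·1 = 459/308 ≠ 1/3 ⇒ order 2.
b·Ac: 9/11·(-4/7) + 1·(-433/294) = -6275/3234 ≠ 1/6

2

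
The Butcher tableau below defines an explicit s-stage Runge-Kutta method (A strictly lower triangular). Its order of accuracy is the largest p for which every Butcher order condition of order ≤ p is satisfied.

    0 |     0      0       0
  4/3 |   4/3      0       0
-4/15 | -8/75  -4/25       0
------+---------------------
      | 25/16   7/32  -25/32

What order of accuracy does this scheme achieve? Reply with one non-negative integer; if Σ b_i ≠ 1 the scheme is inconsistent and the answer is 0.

3

b = (25/16, 7/32, -25/32)
c = (0, 4/3, -4/15)
Ac = (0, 0, -16/75)
Σ b_i: 25/16·1 + 7/32·1 + (-25/32)·1 = 1 ✓
b·c: 7/32·4/3 + (-25/32)·(-4/15) = 1/2 ✓
b·c²: 7/32·16/9 + (-25/32)·16/225 = 1/3 ✓
b·Ac: (-25/32)·(-16/75) = 1/6 ✓; 3 stages ⇒ order 3.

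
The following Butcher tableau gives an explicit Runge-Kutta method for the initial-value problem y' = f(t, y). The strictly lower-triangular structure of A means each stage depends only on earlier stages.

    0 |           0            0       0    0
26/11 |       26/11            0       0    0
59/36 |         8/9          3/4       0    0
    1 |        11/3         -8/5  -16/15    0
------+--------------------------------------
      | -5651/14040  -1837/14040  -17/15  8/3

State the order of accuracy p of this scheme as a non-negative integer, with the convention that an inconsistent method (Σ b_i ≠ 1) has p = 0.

2

b = (-5651/14040, -1837/14040, -17/15, 8/3)
c = (0, 26/11, 59/36, 1)
Ac = (0, 0, 39/22, -8212/1485)
Σ b_i: (-5651/14040)·1 + (-1837/14040)·1 + (-17/15)·1 + 8/3·1 = 1 ✓
b·c: (-1837/14040)·26/11 + (-17/15)·59/36 + 8/3·1 = 1/2 ✓
b·c²: (-1837/14040)·676/121 + (-17/15)·3481/1296 + 8/3·1 = -237019/213840 ≠ 1/3 ⇒ order 2.
b·Ac: (-17/15)·39/22 + 8/3·(-8212/1485) = -149293/8910 ≠ 1/6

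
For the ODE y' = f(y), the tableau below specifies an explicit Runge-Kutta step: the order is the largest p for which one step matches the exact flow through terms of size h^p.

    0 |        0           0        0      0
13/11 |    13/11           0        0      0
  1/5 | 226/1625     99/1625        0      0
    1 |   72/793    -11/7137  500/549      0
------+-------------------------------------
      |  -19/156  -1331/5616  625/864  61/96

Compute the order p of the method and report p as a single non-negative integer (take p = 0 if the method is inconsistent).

4

b = (-19/156, -1331/5616, 625/864, 61/96)
c = (0, 13/11, 1/5, 1)
Ac = (0, 0, 9/125, 11/61)
Σ b_i: (-19/156)·1 + (-1331/5616)·1 + 625/864·1 + 61/96·1 = 1 ✓
b·c: (-1331/5616)·13/11 + 625/864·1/5 + 61/96·1 = 1/2 ✓
b·c²: (-1331/5616)·169/121 + 625/864·1/25 + 61/96·1 = 1/3 ✓
b·Ac: 625/864·9/125 + 61/96·11/61 = 1/6 ✓
b·c³: (-1331/5616)·2197/1331 + 625/864·1/125 + 61/96·1 = 1/4 ✓
b·(c∘Ac): 625/864·9/625 + 61/96·11/61 = 1/8 ✓
b·Ac²: 625/864·117/1375 + 61/96·23/671 = 1/12 ✓
b·A²c: 61/96·4/61 = 1/24 ✓; 4 stages ⇒ order 4.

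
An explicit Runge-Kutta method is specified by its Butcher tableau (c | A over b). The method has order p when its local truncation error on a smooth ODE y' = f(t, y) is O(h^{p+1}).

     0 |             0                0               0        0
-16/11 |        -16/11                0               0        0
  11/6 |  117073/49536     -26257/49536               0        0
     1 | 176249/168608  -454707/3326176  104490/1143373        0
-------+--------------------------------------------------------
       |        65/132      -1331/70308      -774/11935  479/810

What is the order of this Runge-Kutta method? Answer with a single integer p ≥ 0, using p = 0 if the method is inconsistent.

b = (65/132, -1331/70308, -774/11935, 479/810)
c = (0, -16/11, 11/6, 1)
Ac = (0, 0, 2387/3096, 351/958)
Σ b_i: 65/132·1 + (-1331/70308)·1 + (-774/11935)·1 + 479/810·1 = 1 ✓
b·c: (-1331/70308)·(-16/11) + (-774/11935)·11/6 + 479/810·1 = 1/2 ✓
b·c²: (-1331/70308)·256/121 + (-774/11935)·121/36 + 479/810·1 = 1/3 ✓
b·Ac: (-774/11935)·2387/3096 + 479/810·351/958 = 1/6 ✓
b·c³: (-1331/70308)·(-4096/1331) + (-774/11935)·1331/216 + 479/810·1 = 1/4 ✓
b·(c∘Ac): (-774/11935)·26257/18576 + 479/810·351/958 = 1/8 ✓
b·Ac²: (-774/11935)·(-434/387) + 479/810·189/10538 = 1/12 ✓
b·A²c: 479/810·135/1916 = 1/24 ✓; 4 stages ⇒ order 4.

4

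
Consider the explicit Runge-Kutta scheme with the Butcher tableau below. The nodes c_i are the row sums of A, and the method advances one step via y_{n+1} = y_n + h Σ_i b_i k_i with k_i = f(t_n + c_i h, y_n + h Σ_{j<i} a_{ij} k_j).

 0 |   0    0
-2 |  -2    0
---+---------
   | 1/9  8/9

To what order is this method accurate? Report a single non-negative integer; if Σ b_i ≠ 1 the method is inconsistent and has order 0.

b = (1/9, 8/9)
c = (0, -2)
Σ b_i: 1/9·1 + 8/9·1 = 1 ✓
b·c: 8/9·(-2) = -16/9 ≠ 1/2 ⇒ order 1.

1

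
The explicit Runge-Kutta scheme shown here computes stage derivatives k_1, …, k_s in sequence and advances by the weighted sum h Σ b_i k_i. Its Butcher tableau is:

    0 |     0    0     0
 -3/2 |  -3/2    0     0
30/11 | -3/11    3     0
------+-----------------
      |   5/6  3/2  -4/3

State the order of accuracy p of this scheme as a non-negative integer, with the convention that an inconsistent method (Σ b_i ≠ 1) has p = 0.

b = (5/6, 3/2, -4/3)
c = (0, -3/2, 30/11)
Ac = (0, 0, -9/2)
Σ b_i: 5/6·1 + 3/2·1 + (-4/3)·1 = 1 ✓
b·c: 3/2·(-3/2) + (-4/3)·30/11 = -259/44 ≠ 1/2 ⇒ order 1.

1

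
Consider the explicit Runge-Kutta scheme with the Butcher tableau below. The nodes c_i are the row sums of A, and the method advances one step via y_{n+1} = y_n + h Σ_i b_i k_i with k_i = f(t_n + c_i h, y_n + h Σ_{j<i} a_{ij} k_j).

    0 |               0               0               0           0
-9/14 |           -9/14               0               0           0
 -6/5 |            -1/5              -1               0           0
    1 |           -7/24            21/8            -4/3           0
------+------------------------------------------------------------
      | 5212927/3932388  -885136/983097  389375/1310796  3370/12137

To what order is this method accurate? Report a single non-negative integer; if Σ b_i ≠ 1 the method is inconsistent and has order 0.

3

b = (5212927/3932388, -885136/983097, 389375/1310796, 3370/12137)
c = (0, -9/14, -6/5, 1)
Ac = (0, 0, 9/14, -7/80)
Σ b_i: 5212927/3932388·1 + (-885136/983097)·1 + 389375/1310796·1 + 3370/12137·1 = 1 ✓
b·c: (-885136/983097)·(-9/14) + 389375/1310796·(-6/5) + 3370/12137·1 = 1/2 ✓
b·c²: (-885136/983097)·81/196 + 389375/1310796·36/25 + 3370/12137·1 = 1/3 ✓
b·Ac: 389375/1310796·9/14 + 3370/12137·(-7/80) = 1/6 ✓
b·c³: (-885136/983097)·(-729/2744) + 389375/1310796·(-216/125) + 3370/12137·1 = 302/84959 ≠ 1/4 ⇒ order 3.
b·(c∘Ac): 389375/1310796·(-27/35) + 3370/12137·(-7/80) = -24609/97096 ≠ 1/8
b·Ac²: 389375/1310796·(-81/196) + 3370/12137·(-4677/5600) = -602631/1699180 ≠ 1/12
b·A²c: 3370/12137·(-6/7) = -20220/84959 ≠ 1/24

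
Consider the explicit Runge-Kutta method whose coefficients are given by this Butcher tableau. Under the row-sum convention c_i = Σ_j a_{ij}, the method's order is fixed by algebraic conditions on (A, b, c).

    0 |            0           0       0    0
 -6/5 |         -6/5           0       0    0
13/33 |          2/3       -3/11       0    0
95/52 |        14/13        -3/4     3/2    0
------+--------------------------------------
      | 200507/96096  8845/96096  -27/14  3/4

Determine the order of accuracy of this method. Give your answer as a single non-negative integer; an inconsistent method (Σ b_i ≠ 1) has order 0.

2

b = (200507/96096, 8845/96096, -27/14, 3/4)
c = (0, -6/5, 13/33, 95/52)
Ac = (0, 0, 18/55, 82/55)
Σ b_i: 200507/96096·1 + 8845/96096·1 + (-27/14)·1 + 3/4·1 = 1 ✓
b·c: 8845/96096·(-6/5) + (-27/14)·13/33 + 3/4·95/52 = 1/2 ✓
b·c²: 8845/96096·36/25 + (-27/14)·169/1089 + 3/4·9025/2704 = 107024553/45805760 ≠ 1/3 ⇒ order 2.
b·Ac: (-27/14)·18/55 + 3/4·82/55 = 75/154 ≠ 1/6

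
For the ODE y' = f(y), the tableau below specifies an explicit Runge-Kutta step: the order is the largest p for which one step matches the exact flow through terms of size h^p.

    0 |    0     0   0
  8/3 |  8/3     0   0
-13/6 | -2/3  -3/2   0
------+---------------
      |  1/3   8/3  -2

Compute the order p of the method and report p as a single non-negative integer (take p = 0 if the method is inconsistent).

1

b = (1/3, 8/3, -2)
c = (0, 8/3, -13/6)
Ac = (0, 0, -4)
Σ b_i: 1/3·1 + 8/3·1 + (-2)·1 = 1 ✓
b·c: 8/3·8/3 + (-2)·(-13/6) = 103/9 ≠ 1/2 ⇒ order 1.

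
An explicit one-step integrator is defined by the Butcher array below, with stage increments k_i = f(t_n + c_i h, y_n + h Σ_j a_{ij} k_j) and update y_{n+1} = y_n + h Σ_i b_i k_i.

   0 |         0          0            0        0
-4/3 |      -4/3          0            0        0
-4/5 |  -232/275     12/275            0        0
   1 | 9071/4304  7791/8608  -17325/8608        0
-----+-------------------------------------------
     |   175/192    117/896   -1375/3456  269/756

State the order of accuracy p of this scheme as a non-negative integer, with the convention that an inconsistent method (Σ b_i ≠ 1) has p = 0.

4

b = (175/192, 117/896, -1375/3456, 269/756)
c = (0, -4/3, -4/5, 1)
Ac = (0, 0, -16/275, 217/538)
Σ b_i: 175/192·1 + 117/896·1 + (-1375/3456)·1 + 269/756·1 = 1 ✓
b·c: 117/896·(-4/3) + (-1375/3456)·(-4/5) + 269/756·1 = 1/2 ✓
b·c²: 117/896·16/9 + (-1375/3456)·16/25 + 269/756·1 = 1/3 ✓
b·Ac: (-1375/3456)·(-16/275) + 269/756·217/538 = 1/6 ✓
b·c³: 117/896·(-64/27) + (-1375/3456)·(-64/125) + 269/756·1 = 1/4 ✓
b·(c∘Ac): (-1375/3456)·64/1375 + 269/756·217/538 = 1/8 ✓
b·Ac²: (-1375/3456)·64/825 + 269/756·259/807 = 1/12 ✓
b·A²c: 269/756·63/538 = 1/24 ✓; 4 stages ⇒ order 4.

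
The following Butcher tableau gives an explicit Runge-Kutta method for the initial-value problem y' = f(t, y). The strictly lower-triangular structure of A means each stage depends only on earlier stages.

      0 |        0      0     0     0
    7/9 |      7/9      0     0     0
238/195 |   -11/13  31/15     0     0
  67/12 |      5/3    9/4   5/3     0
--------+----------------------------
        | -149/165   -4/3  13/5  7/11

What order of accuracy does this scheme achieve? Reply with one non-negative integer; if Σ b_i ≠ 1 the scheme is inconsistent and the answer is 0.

1

b = (-149/165, -4/3, 13/5, 7/11)
c = (0, 7/9, 238/195, 67/12)
Ac = (0, 0, 217/135, 1771/468)
Σ b_i: (-149/165)·1 + (-4/3)·1 + 13/5·1 + 7/11·1 = 1 ✓
b·c: (-4/3)·7/9 + 13/5·238/195 + 7/11·67/12 = 168973/29700 ≠ 1/2 ⇒ order 1.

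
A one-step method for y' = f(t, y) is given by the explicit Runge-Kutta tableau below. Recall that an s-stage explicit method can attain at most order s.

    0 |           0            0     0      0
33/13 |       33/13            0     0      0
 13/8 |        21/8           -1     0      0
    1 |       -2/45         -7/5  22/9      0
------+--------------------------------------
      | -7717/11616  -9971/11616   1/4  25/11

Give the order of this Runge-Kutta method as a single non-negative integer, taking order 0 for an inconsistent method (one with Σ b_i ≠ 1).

2

b = (-7717/11616, -9971/11616, 1/4, 25/11)
c = (0, 33/13, 13/8, 1)
Ac = (0, 0, -33/13, 979/2340)
Σ b_i: (-7717/11616)·1 + (-9971/11616)·1 + 1/4·1 + 25/11·1 = 1 ✓
b·c: (-9971/11616)·33/13 + 1/4·13/8 + 25/11·1 = 1/2 ✓
b·c²: (-9971/11616)·1089/169 + 1/4·169/64 + 25/11·1 = -7317/2816 ≠ 1/3 ⇒ order 2.
b·Ac: 1/4·(-33/13) + 25/11·979/2340 = 37/117 ≠ 1/6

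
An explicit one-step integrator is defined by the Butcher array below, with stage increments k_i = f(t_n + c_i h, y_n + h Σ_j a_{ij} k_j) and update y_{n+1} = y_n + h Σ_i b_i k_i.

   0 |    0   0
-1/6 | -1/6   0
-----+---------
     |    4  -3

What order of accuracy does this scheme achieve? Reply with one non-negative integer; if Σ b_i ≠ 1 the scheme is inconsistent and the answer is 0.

b = (4, -3)
c = (0, -1/6)
Σ b_i: 4·1 + (-3)·1 = 1 ✓
b·c: (-3)·(-1/6) = 1/2 ✓; 2 stages ⇒ order 2.

2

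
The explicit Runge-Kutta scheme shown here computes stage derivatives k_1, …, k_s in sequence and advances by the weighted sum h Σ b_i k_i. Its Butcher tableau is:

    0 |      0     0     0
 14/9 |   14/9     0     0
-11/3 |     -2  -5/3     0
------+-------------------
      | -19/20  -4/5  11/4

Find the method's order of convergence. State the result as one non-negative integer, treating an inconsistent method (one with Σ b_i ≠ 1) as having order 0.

b = (-19/20, -4/5, 11/4)
c = (0, 14/9, -11/3)
Ac = (0, 0, -70/27)
Σ b_i: (-19/20)·1 + (-4/5)·1 + 11/4·1 = 1 ✓
b·c: (-4/5)·14/9 + 11/4·(-11/3) = -2039/180 ≠ 1/2 ⇒ order 1.

1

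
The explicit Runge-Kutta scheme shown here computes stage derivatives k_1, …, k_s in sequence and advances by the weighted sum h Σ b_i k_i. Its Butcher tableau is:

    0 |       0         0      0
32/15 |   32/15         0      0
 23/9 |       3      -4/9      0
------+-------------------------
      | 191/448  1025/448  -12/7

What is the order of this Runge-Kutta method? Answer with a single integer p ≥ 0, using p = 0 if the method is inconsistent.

b = (191/448, 1025/448, -12/7)
c = (0, 32/15, 23/9)
Ac = (0, 0, -128/135)
Σ b_i: 191/448·1 + 1025/448·1 + (-12/7)·1 = 1 ✓
b·c: 1025/448·32/15 + (-12/7)·23/9 = 1/2 ✓
b·c²: 1025/448·1024/225 + (-12/7)·529/81 = -148/189 ≠ 1/3 ⇒ order 2.
b·Ac: (-12/7)·(-128/135) = 512/315 ≠ 1/6

2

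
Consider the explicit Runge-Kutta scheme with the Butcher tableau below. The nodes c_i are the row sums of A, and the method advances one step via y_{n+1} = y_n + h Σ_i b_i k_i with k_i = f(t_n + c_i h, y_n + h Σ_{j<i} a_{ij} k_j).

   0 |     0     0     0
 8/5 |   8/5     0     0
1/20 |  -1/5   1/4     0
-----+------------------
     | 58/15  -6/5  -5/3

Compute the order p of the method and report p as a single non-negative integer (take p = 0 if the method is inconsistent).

b = (58/15, -6/5, -5/3)
c = (0, 8/5, 1/20)
Ac = (0, 0, 2/5)
Σ b_i: 58/15·1 + (-6/5)·1 + (-5/3)·1 = 1 ✓
b·c: (-6/5)·8/5 + (-5/3)·1/20 = -601/300 ≠ 1/2 ⇒ order 1.

1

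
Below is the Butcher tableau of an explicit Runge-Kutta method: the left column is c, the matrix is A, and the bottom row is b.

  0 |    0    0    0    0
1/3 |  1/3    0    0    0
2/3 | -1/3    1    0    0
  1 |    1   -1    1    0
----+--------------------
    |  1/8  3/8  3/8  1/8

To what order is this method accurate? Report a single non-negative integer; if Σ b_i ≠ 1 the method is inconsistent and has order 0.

4

b = (1/8, 3/8, 3/8, 1/8)
c = (0, 1/3, 2/3, 1)
Ac = (0, 0, 1/3, 1/3)
Σ b_i: 1/8·1 + 3/8·1 + 3/8·1 + 1/8·1 = 1 ✓
b·c: 3/8·1/3 + 3/8·2/3 + 1/8·1 = 1/2 ✓
b·c²: 3/8·1/9 + 3/8·4/9 + 1/8·1 = 1/3 ✓
b·Ac: 3/8·1/3 + 1/8·1/3 = 1/6 ✓
b·c³: 3/8·1/27 + 3/8·8/27 + 1/8·1 = 1/4 ✓
b·(c∘Ac): 3/8·2/9 + 1/8·1/3 = 1/8 ✓
b·Ac²: 3/8·1/9 + 1/8·1/3 = 1/12 ✓
b·A²c: 1/8·1/3 = 1/24 ✓; 4 stages ⇒ order 4.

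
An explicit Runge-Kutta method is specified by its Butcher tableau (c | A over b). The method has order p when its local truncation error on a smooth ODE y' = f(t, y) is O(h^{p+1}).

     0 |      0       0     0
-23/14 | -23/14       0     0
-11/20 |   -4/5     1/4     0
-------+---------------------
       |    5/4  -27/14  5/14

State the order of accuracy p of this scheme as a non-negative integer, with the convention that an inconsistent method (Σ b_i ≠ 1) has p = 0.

b = (5/4, -27/14, 5/14)
c = (0, -23/14, -11/20)
Ac = (0, 0, -23/56)
Σ b_i: 5/4·1 + (-27/14)·1 + 5/14·1 = -9/28 ≠ 1 ⇒ order 0.

0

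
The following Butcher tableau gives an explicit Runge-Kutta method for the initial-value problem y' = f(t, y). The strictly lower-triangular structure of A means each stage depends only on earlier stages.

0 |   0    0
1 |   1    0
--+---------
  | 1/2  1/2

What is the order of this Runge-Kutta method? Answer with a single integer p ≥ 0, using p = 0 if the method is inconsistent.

b = (1/2, 1/2)
c = (0, 1)
Σ b_i: 1/2·1 + 1/2·1 = 1 ✓
b·c: 1/2·1 = 1/2 ✓; 2 stages ⇒ order 2.

2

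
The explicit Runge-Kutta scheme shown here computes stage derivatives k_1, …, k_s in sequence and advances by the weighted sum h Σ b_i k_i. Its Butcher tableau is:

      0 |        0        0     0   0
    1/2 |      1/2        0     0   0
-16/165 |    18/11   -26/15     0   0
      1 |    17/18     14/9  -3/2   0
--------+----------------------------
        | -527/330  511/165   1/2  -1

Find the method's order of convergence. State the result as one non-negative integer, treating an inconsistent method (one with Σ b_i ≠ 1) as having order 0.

2

b = (-527/330, 511/165, 1/2, -1)
c = (0, 1/2, -16/165, 1)
Ac = (0, 0, -13/15, 457/495)
Σ b_i: (-527/330)·1 + 511/165·1 + 1/2·1 + (-1)·1 = 1 ✓
b·c: 511/165·1/2 + 1/2·(-16/165) + (-1)·1 = 1/2 ✓
b·c²: 511/165·1/4 + 1/2·256/27225 + (-1)·1 = -24073/108900 ≠ 1/3 ⇒ order 2.
b·Ac: 1/2·(-13/15) + (-1)·457/495 = -1343/990 ≠ 1/6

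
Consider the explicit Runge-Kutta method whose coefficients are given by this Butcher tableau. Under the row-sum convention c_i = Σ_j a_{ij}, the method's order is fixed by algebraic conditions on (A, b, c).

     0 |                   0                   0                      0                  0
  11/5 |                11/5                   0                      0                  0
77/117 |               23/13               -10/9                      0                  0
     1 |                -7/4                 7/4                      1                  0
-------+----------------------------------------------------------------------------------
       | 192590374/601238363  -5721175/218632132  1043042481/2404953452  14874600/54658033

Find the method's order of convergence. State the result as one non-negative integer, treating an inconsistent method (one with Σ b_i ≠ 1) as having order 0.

3

b = (192590374/601238363, -5721175/218632132, 1043042481/2404953452, 14874600/54658033)
c = (0, 11/5, 77/117, 1)
Ac = (0, 0, -22/9, 10549/2340)
Σ b_i: 192590374/601238363·1 + (-5721175/218632132)·1 + 1043042481/2404953452·1 + 14874600/54658033·1 = 1 ✓
b·c: (-5721175/218632132)·11/5 + 1043042481/2404953452·77/117 + 14874600/54658033·1 = 1/2 ✓
b·c²: (-5721175/218632132)·121/25 + 1043042481/2404953452·5929/13689 + 14874600/54658033·1 = 1/3 ✓
b·Ac: 1043042481/2404953452·(-22/9) + 14874600/54658033·10549/2340 = 1/6 ✓
b·c³: (-5721175/218632132)·1331/125 + 1043042481/2404953452·456533/1601613 + 14874600/54658033·1 = 22470976499/191849695830 ≠ 1/4 ⇒ order 3.
b·(c∘Ac): 1043042481/2404953452·(-1694/1053) + 14874600/54658033·10549/2340 = 57841091/109316066 ≠ 1/8
b·Ac²: 1043042481/2404953452·(-242/45) + 14874600/54658033·12187483/1368900 = 17365377271/191849695830 ≠ 1/12
b·A²c: 14874600/54658033·(-22/9) = -109080400/163974099 ≠ 1/24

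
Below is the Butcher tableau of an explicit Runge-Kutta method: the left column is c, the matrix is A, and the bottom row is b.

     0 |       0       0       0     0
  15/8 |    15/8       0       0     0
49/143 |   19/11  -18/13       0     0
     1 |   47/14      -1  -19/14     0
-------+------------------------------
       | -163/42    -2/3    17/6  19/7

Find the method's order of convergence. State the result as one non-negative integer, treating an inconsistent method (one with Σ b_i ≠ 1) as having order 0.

1

b = (-163/42, -2/3, 17/6, 19/7)
c = (0, 15/8, 49/143, 1)
Ac = (0, 0, -135/52, -2677/1144)
Σ b_i: (-163/42)·1 + (-2/3)·1 + 17/6·1 + 19/7·1 = 1 ✓
b·c: (-2/3)·15/8 + 17/6·49/143 + 19/7·1 = 29251/12012 ≠ 1/2 ⇒ order 1.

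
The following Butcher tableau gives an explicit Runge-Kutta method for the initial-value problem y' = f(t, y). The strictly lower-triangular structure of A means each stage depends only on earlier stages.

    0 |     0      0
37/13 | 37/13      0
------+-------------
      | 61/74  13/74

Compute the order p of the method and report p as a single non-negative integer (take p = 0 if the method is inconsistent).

2

b = (61/74, 13/74)
c = (0, 37/13)
Σ b_i: 61/74·1 + 13/74·1 = 1 ✓
b·c: 13/74·37/13 = 1/2 ✓; 2 stages ⇒ order 2.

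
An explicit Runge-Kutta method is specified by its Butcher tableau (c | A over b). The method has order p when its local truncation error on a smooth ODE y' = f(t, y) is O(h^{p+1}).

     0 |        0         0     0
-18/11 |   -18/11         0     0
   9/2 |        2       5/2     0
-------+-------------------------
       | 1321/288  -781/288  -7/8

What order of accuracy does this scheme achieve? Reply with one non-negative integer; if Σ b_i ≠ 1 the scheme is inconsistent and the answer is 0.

b = (1321/288, -781/288, -7/8)
c = (0, -18/11, 9/2)
Ac = (0, 0, -45/11)
Σ b_i: 1321/288·1 + (-781/288)·1 + (-7/8)·1 = 1 ✓
b·c: (-781/288)·(-18/11) + (-7/8)·9/2 = 1/2 ✓
b·c²: (-781/288)·324/121 + (-7/8)·81/4 = -8793/352 ≠ 1/3 ⇒ order 2.
b·Ac: (-7/8)·(-45/11) = 315/88 ≠ 1/6

2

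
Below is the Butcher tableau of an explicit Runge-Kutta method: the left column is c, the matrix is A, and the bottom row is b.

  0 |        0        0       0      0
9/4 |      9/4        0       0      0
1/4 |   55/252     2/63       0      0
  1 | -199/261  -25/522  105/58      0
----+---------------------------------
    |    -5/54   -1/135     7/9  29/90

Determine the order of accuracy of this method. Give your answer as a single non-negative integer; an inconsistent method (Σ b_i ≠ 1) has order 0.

b = (-5/54, -1/135, 7/9, 29/90)
c = (0, 9/4, 1/4, 1)
Ac = (0, 0, 1/14, 10/29)
Σ b_i: (-5/54)·1 + (-1/135)·1 + 7/9·1 + 29/90·1 = 1 ✓
b·c: (-1/135)·9/4 + 7/9·1/4 + 29/90·1 = 1/2 ✓
b·c²: (-1/135)·81/16 + 7/9·1/16 + 29/90·1 = 1/3 ✓
b·Ac: 7/9·1/14 + 29/90·10/29 = 1/6 ✓
b·c³: (-1/135)·729/64 + 7/9·1/64 + 29/90·1 = 1/4 ✓
b·(c∘Ac): 7/9·1/56 + 29/90·10/29 = 1/8 ✓
b·Ac²: 7/9·9/56 + 29/90·(-15/116) = 1/12 ✓
b·A²c: 29/90·15/116 = 1/24 ✓; 4 stages ⇒ order 4.

4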